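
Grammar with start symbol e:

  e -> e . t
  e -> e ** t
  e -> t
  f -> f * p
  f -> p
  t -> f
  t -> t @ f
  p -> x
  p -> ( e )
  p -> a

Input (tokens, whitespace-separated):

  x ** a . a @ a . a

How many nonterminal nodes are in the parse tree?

[e [e [e [e [t [f [p x]]]] ** [t [f [p a]]]] . [t [t [f [p a]]] @ [f [p a]]]] . [t [f [p a]]]]

19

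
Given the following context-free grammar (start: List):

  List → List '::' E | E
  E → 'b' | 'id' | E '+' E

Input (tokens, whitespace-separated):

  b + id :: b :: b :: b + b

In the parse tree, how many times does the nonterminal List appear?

[List [List [List [List [E [E b] + [E id]]] :: [E b]] :: [E b]] :: [E [E b] + [E b]]]

4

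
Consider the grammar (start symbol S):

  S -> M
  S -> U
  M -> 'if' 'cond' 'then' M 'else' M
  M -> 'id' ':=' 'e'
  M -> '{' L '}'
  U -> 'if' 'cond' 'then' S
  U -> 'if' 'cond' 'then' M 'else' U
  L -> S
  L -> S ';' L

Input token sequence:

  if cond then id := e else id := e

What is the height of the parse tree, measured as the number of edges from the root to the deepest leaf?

[S [M if cond then [M id := e] else [M id := e]]]

3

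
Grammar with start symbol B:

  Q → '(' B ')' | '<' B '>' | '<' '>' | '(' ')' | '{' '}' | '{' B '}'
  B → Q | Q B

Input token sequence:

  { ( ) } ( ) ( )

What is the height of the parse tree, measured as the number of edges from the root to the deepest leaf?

4

[B [Q { [B [Q ( )]] }] [B [Q ( )] [B [Q ( )]]]]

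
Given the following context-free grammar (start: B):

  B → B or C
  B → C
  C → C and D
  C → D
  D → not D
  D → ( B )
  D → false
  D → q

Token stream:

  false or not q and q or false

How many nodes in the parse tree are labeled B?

3

[B [B [B [C [D false]]] or [C [C [D not [D q]]] and [D q]]] or [C [D false]]]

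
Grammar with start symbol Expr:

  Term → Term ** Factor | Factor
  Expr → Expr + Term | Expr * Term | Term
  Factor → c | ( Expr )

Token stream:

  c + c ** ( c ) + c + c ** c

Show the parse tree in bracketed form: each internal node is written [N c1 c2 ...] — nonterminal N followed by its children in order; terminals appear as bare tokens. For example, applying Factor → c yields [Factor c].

[Expr [Expr [Expr [Expr [Term [Factor c]]] + [Term [Term [Factor c]] ** [Factor ( [Expr [Term [Factor c]]] )]]] + [Term [Factor c]]] + [Term [Term [Factor c]] ** [Factor c]]]

Expr
Expr + Term
Expr + Term + Term
Expr + Term + Term + Term
Term + Term + Term + Term
Factor + Term + Term + Term
c + Term + Term + Term
c + Term ** Factor + Term + Term
c + Factor ** Factor + Term + Term
c + c ** Factor + Term + Term
c + c ** ( Expr ) + Term + Term
c + c ** ( Term ) + Term + Term
c + c ** ( Factor ) + Term + Term
c + c ** ( c ) + Term + Term
c + c ** ( c ) + Factor + Term
c + c ** ( c ) + c + Term
c + c ** ( c ) + c + Term ** Factor
c + c ** ( c ) + c + Factor ** Factor
c + c ** ( c ) + c + c ** Factor
c + c ** ( c ) + c + c ** c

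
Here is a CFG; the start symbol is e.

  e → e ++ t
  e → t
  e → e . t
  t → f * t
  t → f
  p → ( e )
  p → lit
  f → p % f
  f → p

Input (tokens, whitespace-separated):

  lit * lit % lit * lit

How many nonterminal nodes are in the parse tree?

12

[e [t [f [p lit]] * [t [f [p lit] % [f [p lit]]] * [t [f [p lit]]]]]]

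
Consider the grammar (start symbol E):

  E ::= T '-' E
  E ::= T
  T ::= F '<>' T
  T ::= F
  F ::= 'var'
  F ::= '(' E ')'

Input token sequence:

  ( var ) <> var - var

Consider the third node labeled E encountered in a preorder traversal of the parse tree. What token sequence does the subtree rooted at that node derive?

var

[E [T [F ( [E [T [F var]]] )] <> [T [F var]]] - [E [T [F var]]]]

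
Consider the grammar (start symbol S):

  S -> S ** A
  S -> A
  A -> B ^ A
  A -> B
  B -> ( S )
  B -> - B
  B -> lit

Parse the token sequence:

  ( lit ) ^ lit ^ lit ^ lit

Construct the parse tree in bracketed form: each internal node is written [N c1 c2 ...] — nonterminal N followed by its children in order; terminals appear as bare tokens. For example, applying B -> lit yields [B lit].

S
A
B ^ A
( S ) ^ A
( A ) ^ A
( B ) ^ A
( lit ) ^ A
( lit ) ^ B ^ A
( lit ) ^ lit ^ A
( lit ) ^ lit ^ B ^ A
( lit ) ^ lit ^ lit ^ A
( lit ) ^ lit ^ lit ^ B
( lit ) ^ lit ^ lit ^ lit

[S [A [B ( [S [A [B lit]]] )] ^ [A [B lit] ^ [A [B lit] ^ [A [B lit]]]]]]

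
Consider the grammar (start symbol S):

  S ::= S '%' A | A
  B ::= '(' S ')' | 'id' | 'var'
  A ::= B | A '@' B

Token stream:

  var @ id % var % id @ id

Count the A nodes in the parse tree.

[S [S [S [A [A [B var]] @ [B id]]] % [A [B var]]] % [A [A [B id]] @ [B id]]]

5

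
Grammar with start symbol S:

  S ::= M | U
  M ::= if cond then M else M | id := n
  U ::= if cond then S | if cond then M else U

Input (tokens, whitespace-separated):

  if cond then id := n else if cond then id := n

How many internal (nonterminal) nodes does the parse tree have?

[S [U if cond then [M id := n] else [U if cond then [S [M id := n]]]]]

6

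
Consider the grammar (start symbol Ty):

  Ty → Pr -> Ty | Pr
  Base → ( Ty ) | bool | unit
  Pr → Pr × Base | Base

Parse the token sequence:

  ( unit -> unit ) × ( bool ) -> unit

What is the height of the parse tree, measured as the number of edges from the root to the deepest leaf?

8

[Ty [Pr [Pr [Base ( [Ty [Pr [Base unit]] -> [Ty [Pr [Base unit]]]] )]] × [Base ( [Ty [Pr [Base bool]]] )]] -> [Ty [Pr [Base unit]]]]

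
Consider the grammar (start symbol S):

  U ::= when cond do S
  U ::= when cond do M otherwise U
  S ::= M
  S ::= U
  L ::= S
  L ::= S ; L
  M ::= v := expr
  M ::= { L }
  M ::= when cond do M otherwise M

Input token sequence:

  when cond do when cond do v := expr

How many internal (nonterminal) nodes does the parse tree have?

6

[S [U when cond do [S [U when cond do [S [M v := expr]]]]]]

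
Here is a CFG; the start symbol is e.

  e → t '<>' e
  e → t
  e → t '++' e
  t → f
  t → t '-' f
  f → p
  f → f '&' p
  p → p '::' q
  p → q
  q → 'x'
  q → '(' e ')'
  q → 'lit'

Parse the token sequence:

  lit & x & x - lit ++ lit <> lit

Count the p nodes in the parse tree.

[e [t [t [f [f [f [p [q lit]]] & [p [q x]]] & [p [q x]]]] - [f [p [q lit]]]] ++ [e [t [f [p [q lit]]]] <> [e [t [f [p [q lit]]]]]]]

6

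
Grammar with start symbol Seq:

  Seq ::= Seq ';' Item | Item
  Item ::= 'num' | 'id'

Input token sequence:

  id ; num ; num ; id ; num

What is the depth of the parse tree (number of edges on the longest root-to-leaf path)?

6

[Seq [Seq [Seq [Seq [Seq [Item id]] ; [Item num]] ; [Item num]] ; [Item id]] ; [Item num]]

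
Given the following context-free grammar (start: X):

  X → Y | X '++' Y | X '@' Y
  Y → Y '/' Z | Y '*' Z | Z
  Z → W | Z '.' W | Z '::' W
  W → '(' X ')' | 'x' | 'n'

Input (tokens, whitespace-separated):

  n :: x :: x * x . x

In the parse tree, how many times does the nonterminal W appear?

[X [Y [Y [Z [Z [Z [W n]] :: [W x]] :: [W x]]] * [Z [Z [W x]] . [W x]]]]

5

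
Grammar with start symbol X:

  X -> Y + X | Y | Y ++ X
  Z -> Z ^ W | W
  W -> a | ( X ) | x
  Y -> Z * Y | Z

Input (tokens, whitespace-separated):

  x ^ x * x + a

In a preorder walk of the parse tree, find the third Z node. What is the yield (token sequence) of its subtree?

x

[X [Y [Z [Z [W x]] ^ [W x]] * [Y [Z [W x]]]] + [X [Y [Z [W a]]]]]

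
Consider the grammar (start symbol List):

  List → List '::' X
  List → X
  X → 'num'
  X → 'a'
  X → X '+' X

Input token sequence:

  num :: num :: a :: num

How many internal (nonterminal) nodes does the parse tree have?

[List [List [List [List [X num]] :: [X num]] :: [X a]] :: [X num]]

8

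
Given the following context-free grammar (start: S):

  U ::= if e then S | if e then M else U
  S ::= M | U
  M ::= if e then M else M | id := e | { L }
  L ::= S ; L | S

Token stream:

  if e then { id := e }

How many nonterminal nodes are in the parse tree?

7

[S [U if e then [S [M { [L [S [M id := e]]] }]]]]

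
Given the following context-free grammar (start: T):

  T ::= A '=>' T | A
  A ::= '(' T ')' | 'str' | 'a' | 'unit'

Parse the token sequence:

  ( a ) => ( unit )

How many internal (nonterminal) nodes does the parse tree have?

[T [A ( [T [A a]] )] => [T [A ( [T [A unit]] )]]]

8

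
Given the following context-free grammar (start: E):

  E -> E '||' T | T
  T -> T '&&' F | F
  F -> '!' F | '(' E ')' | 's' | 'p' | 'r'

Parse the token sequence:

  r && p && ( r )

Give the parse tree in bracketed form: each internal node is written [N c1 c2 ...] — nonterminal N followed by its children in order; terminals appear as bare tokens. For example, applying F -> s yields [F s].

E
T
T && F
T && F && F
F && F && F
r && F && F
r && p && F
r && p && ( E )
r && p && ( T )
r && p && ( F )
r && p && ( r )

[E [T [T [T [F r]] && [F p]] && [F ( [E [T [F r]]] )]]]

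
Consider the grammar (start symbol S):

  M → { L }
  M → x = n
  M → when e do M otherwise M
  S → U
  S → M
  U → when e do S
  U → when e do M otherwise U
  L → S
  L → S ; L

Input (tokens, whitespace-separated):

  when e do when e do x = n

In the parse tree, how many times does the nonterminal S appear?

[S [U when e do [S [U when e do [S [M x = n]]]]]]

3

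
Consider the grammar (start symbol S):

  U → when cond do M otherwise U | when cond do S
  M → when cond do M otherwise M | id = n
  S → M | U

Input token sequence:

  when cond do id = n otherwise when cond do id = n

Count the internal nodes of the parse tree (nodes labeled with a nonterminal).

[S [U when cond do [M id = n] otherwise [U when cond do [S [M id = n]]]]]

6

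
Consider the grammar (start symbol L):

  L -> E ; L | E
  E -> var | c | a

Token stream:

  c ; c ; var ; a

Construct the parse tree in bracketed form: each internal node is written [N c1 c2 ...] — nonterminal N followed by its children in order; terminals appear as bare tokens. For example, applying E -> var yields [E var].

[L [E c] ; [L [E c] ; [L [E var] ; [L [E a]]]]]

L
E ; L
c ; L
c ; E ; L
c ; c ; L
c ; c ; E ; L
c ; c ; var ; L
c ; c ; var ; E
c ; c ; var ; a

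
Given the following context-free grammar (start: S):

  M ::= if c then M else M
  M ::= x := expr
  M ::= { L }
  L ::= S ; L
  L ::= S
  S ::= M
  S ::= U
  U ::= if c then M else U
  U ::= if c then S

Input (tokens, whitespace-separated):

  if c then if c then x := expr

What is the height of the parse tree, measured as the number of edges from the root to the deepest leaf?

6

[S [U if c then [S [U if c then [S [M x := expr]]]]]]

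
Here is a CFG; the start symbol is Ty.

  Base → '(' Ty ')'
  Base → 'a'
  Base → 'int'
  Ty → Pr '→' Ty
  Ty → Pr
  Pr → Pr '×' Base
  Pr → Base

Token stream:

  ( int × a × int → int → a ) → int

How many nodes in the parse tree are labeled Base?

[Ty [Pr [Base ( [Ty [Pr [Pr [Pr [Base int]] × [Base a]] × [Base int]] → [Ty [Pr [Base int]] → [Ty [Pr [Base a]]]]] )]] → [Ty [Pr [Base int]]]]

7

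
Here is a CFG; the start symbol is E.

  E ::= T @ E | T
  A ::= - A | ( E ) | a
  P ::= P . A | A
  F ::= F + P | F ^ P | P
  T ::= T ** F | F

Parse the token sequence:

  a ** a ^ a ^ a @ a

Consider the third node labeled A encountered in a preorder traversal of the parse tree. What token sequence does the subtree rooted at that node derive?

[E [T [T [F [P [A a]]]] ** [F [F [F [P [A a]]] ^ [P [A a]]] ^ [P [A a]]]] @ [E [T [F [P [A a]]]]]]

a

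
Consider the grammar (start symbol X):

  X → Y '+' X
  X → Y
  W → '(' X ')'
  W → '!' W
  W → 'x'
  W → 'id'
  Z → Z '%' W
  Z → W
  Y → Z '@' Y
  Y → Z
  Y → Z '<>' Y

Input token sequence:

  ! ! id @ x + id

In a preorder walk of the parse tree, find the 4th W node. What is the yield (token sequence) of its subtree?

x

[X [Y [Z [W ! [W ! [W id]]]] @ [Y [Z [W x]]]] + [X [Y [Z [W id]]]]]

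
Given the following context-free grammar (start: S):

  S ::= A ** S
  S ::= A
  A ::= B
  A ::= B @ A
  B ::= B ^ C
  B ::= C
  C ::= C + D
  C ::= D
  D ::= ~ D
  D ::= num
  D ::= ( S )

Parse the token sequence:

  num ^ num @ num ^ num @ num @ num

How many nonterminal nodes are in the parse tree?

[S [A [B [B [C [D num]]] ^ [C [D num]]] @ [A [B [B [C [D num]]] ^ [C [D num]]] @ [A [B [C [D num]]] @ [A [B [C [D num]]]]]]]]

23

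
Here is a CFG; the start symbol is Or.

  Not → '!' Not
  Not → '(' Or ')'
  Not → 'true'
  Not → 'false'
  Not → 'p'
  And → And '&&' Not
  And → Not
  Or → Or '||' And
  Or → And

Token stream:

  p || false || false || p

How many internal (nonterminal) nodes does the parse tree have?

[Or [Or [Or [Or [And [Not p]]] || [And [Not false]]] || [And [Not false]]] || [And [Not p]]]

12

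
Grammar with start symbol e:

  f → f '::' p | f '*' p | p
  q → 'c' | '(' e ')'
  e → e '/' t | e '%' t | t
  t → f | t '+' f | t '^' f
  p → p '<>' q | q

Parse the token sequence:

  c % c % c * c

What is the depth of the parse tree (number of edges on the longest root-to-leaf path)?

[e [e [e [t [f [p [q c]]]]] % [t [f [p [q c]]]]] % [t [f [f [p [q c]]] * [p [q c]]]]]

7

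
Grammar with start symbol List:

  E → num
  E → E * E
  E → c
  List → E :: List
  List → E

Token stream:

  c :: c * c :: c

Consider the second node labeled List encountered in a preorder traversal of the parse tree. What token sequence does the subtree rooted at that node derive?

c * c :: c

[List [E c] :: [List [E [E c] * [E c]] :: [List [E c]]]]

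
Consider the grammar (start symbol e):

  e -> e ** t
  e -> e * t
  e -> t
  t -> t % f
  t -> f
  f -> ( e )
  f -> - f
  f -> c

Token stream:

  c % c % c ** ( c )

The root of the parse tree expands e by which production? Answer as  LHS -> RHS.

e -> e ** t

[e [e [t [t [t [f c]] % [f c]] % [f c]]] ** [t [f ( [e [t [f c]]] )]]]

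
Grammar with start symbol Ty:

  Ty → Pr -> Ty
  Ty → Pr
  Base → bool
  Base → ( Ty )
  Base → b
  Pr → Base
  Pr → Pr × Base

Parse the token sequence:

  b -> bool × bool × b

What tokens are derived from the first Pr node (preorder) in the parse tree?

[Ty [Pr [Base b]] -> [Ty [Pr [Pr [Pr [Base bool]] × [Base bool]] × [Base b]]]]

b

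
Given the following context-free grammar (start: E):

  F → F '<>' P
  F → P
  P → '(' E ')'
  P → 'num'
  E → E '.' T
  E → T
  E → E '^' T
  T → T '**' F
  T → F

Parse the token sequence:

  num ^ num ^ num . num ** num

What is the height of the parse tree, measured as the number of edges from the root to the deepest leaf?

7

[E [E [E [E [T [F [P num]]]] ^ [T [F [P num]]]] ^ [T [F [P num]]]] . [T [T [F [P num]]] ** [F [P num]]]]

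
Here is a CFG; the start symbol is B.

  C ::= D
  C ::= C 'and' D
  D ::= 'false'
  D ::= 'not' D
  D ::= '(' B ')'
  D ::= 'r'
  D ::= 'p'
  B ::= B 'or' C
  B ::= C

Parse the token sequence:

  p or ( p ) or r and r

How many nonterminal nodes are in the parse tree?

14

[B [B [B [C [D p]]] or [C [D ( [B [C [D p]]] )]]] or [C [C [D r]] and [D r]]]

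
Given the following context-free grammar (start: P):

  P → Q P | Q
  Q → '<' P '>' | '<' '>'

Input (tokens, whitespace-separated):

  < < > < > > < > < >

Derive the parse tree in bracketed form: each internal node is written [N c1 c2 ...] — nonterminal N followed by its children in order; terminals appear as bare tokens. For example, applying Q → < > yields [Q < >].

P
Q P
< P > P
< Q P > P
< < > P > P
< < > Q > P
< < > < > > P
< < > < > > Q P
< < > < > > < > P
< < > < > > < > Q
< < > < > > < > < >

[P [Q < [P [Q < >] [P [Q < >]]] >] [P [Q < >] [P [Q < >]]]]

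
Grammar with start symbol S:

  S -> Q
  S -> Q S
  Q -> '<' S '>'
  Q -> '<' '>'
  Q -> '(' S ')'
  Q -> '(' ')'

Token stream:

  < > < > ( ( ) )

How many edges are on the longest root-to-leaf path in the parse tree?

6

[S [Q < >] [S [Q < >] [S [Q ( [S [Q ( )]] )]]]]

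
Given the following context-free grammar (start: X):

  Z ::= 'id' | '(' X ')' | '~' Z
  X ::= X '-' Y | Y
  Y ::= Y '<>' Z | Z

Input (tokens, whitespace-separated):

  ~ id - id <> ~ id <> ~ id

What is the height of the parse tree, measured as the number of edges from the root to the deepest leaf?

5

[X [X [Y [Z ~ [Z id]]]] - [Y [Y [Y [Z id]] <> [Z ~ [Z id]]] <> [Z ~ [Z id]]]]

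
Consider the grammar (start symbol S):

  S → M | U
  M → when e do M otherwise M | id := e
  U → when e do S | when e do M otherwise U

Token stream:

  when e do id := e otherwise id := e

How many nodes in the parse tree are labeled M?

[S [M when e do [M id := e] otherwise [M id := e]]]

3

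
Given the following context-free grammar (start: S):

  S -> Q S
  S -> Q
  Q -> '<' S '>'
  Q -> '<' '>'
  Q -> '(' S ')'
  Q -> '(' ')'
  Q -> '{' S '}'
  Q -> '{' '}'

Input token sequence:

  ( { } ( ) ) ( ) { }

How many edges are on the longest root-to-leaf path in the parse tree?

5

[S [Q ( [S [Q { }] [S [Q ( )]]] )] [S [Q ( )] [S [Q { }]]]]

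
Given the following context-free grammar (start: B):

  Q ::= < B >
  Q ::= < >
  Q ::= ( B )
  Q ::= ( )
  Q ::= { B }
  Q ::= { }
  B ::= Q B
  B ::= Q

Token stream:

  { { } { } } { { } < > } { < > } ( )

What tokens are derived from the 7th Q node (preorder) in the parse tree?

[B [Q { [B [Q { }] [B [Q { }]]] }] [B [Q { [B [Q { }] [B [Q < >]]] }] [B [Q { [B [Q < >]] }] [B [Q ( )]]]]]

{ < > }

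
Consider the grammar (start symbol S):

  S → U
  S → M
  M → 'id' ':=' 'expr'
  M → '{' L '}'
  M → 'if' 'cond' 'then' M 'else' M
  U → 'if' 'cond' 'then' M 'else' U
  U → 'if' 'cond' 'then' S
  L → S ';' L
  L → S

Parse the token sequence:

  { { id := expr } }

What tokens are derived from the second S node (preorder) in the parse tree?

{ id := expr }

[S [M { [L [S [M { [L [S [M id := expr]]] }]]] }]]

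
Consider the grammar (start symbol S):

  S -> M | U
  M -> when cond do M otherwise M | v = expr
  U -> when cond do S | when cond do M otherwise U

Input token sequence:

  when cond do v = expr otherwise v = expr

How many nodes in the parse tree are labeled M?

3

[S [M when cond do [M v = expr] otherwise [M v = expr]]]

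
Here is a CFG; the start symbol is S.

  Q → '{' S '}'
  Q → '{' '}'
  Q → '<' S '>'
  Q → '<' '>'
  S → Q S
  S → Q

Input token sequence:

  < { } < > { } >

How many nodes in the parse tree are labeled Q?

[S [Q < [S [Q { }] [S [Q < >] [S [Q { }]]]] >]]

4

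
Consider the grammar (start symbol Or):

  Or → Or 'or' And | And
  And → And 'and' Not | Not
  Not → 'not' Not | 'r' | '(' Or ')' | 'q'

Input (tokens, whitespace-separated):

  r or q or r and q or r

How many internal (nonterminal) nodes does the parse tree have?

[Or [Or [Or [Or [And [Not r]]] or [And [Not q]]] or [And [And [Not r]] and [Not q]]] or [And [Not r]]]

14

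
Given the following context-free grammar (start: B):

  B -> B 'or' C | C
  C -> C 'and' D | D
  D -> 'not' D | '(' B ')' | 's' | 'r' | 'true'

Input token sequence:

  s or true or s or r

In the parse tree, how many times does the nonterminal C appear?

[B [B [B [B [C [D s]]] or [C [D true]]] or [C [D s]]] or [C [D r]]]

4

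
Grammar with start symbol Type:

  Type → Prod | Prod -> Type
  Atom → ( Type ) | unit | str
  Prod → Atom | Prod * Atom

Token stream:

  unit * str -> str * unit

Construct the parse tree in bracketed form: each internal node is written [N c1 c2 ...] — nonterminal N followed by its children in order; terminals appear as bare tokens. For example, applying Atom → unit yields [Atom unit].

Type
Prod -> Type
Prod * Atom -> Type
Atom * Atom -> Type
unit * Atom -> Type
unit * str -> Type
unit * str -> Prod
unit * str -> Prod * Atom
unit * str -> Atom * Atom
unit * str -> str * Atom
unit * str -> str * unit

[Type [Prod [Prod [Atom unit]] * [Atom str]] -> [Type [Prod [Prod [Atom str]] * [Atom unit]]]]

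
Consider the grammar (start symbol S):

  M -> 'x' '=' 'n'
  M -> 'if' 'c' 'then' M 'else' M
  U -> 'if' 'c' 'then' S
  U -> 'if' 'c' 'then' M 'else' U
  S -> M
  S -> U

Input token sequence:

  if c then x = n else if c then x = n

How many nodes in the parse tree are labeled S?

[S [U if c then [M x = n] else [U if c then [S [M x = n]]]]]

2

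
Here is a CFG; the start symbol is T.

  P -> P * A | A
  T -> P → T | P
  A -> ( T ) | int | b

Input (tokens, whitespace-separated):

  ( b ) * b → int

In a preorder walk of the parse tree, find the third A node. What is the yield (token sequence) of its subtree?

[T [P [P [A ( [T [P [A b]]] )]] * [A b]] → [T [P [A int]]]]

b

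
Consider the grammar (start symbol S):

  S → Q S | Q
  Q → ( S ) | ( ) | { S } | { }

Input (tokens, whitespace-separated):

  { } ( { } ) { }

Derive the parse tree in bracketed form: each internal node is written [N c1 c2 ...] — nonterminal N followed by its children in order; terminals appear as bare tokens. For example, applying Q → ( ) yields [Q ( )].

S
Q S
{ } S
{ } Q S
{ } ( S ) S
{ } ( Q ) S
{ } ( { } ) S
{ } ( { } ) Q
{ } ( { } ) { }

[S [Q { }] [S [Q ( [S [Q { }]] )] [S [Q { }]]]]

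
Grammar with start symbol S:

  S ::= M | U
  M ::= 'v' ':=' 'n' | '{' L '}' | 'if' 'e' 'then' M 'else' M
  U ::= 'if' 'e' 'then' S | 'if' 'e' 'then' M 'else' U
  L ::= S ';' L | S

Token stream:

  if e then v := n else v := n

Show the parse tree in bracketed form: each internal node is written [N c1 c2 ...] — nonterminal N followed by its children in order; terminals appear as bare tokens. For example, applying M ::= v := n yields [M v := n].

S
M
if e then M else M
if e then v := n else M
if e then v := n else v := n

[S [M if e then [M v := n] else [M v := n]]]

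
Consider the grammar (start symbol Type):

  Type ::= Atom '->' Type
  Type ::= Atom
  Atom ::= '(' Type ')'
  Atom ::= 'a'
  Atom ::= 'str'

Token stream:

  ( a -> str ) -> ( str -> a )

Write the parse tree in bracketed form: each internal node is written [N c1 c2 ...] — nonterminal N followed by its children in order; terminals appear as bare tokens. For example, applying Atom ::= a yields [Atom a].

Type
Atom -> Type
( Type ) -> Type
( Atom -> Type ) -> Type
( a -> Type ) -> Type
( a -> Atom ) -> Type
( a -> str ) -> Type
( a -> str ) -> Atom
( a -> str ) -> ( Type )
( a -> str ) -> ( Atom -> Type )
( a -> str ) -> ( str -> Type )
( a -> str ) -> ( str -> Atom )
( a -> str ) -> ( str -> a )

[Type [Atom ( [Type [Atom a] -> [Type [Atom str]]] )] -> [Type [Atom ( [Type [Atom str] -> [Type [Atom a]]] )]]]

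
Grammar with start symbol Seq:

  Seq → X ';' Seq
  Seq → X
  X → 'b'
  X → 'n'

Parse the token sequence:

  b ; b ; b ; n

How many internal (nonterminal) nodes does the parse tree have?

8

[Seq [X b] ; [Seq [X b] ; [Seq [X b] ; [Seq [X n]]]]]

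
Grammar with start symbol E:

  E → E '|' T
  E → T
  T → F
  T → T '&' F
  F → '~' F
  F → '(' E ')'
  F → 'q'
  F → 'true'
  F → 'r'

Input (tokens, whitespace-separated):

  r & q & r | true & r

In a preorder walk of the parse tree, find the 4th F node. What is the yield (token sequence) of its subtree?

true

[E [E [T [T [T [F r]] & [F q]] & [F r]]] | [T [T [F true]] & [F r]]]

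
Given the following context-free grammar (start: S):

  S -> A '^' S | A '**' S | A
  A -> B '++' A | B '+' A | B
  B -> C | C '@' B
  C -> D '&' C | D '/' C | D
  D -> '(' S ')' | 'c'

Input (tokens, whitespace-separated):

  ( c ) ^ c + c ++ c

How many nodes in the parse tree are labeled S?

[S [A [B [C [D ( [S [A [B [C [D c]]]]] )]]]] ^ [S [A [B [C [D c]]] + [A [B [C [D c]]] ++ [A [B [C [D c]]]]]]]]

3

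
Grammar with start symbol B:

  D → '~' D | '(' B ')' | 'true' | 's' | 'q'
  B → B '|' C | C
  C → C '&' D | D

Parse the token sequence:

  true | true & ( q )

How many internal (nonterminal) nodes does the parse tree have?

11

[B [B [C [D true]]] | [C [C [D true]] & [D ( [B [C [D q]]] )]]]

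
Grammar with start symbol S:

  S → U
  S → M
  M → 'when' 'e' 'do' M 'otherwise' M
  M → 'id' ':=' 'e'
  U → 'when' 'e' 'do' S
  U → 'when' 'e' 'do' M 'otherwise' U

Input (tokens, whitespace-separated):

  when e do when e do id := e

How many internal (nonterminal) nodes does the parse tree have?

[S [U when e do [S [U when e do [S [M id := e]]]]]]

6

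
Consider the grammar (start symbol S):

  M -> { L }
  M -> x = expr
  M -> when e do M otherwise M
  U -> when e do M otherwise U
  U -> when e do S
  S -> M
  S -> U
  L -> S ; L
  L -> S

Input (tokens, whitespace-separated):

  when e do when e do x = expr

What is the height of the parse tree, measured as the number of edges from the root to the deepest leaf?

[S [U when e do [S [U when e do [S [M x = expr]]]]]]

6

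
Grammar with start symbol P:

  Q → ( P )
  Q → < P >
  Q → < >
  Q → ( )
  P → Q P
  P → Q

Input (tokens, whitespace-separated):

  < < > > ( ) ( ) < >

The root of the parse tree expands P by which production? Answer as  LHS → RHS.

P → Q P

[P [Q < [P [Q < >]] >] [P [Q ( )] [P [Q ( )] [P [Q < >]]]]]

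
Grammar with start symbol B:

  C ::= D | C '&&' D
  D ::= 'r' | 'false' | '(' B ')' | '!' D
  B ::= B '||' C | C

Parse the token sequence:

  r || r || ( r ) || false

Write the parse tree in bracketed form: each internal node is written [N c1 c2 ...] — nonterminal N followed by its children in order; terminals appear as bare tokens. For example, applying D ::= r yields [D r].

B
B || C
B || C || C
B || C || C || C
C || C || C || C
D || C || C || C
r || C || C || C
r || D || C || C
r || r || C || C
r || r || D || C
r || r || ( B ) || C
r || r || ( C ) || C
r || r || ( D ) || C
r || r || ( r ) || C
r || r || ( r ) || D
r || r || ( r ) || false

[B [B [B [B [C [D r]]] || [C [D r]]] || [C [D ( [B [C [D r]]] )]]] || [C [D false]]]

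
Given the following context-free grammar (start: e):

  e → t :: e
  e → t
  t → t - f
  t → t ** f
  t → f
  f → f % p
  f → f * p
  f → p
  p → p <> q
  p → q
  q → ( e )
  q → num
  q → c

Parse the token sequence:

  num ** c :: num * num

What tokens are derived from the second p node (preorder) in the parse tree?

[e [t [t [f [p [q num]]]] ** [f [p [q c]]]] :: [e [t [f [f [p [q num]]] * [p [q num]]]]]]

c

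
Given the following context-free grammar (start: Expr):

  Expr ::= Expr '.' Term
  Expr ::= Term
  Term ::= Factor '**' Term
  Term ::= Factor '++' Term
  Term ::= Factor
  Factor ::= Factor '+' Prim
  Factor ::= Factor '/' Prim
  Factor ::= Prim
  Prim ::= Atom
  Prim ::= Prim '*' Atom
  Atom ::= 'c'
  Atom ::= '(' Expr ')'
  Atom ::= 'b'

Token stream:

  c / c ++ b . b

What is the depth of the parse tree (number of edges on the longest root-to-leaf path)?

[Expr [Expr [Term [Factor [Factor [Prim [Atom c]]] / [Prim [Atom c]]] ++ [Term [Factor [Prim [Atom b]]]]]] . [Term [Factor [Prim [Atom b]]]]]

7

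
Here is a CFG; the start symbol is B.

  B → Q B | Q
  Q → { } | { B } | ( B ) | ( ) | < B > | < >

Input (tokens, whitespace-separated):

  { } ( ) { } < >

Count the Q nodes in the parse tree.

4

[B [Q { }] [B [Q ( )] [B [Q { }] [B [Q < >]]]]]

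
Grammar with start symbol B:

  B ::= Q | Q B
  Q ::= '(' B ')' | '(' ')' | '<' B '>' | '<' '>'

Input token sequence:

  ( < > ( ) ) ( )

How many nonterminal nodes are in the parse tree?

[B [Q ( [B [Q < >] [B [Q ( )]]] )] [B [Q ( )]]]

8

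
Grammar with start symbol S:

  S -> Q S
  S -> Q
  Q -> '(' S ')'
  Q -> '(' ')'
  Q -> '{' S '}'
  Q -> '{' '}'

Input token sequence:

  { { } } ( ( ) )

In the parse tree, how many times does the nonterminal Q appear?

4

[S [Q { [S [Q { }]] }] [S [Q ( [S [Q ( )]] )]]]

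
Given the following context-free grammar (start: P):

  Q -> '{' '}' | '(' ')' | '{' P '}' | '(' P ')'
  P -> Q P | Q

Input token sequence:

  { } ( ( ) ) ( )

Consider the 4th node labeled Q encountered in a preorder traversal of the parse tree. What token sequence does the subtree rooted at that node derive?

[P [Q { }] [P [Q ( [P [Q ( )]] )] [P [Q ( )]]]]

( )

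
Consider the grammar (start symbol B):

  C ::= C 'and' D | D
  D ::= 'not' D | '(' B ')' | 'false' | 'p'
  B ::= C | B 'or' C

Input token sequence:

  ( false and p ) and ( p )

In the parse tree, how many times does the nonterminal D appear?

[B [C [C [D ( [B [C [C [D false]] and [D p]]] )]] and [D ( [B [C [D p]]] )]]]

5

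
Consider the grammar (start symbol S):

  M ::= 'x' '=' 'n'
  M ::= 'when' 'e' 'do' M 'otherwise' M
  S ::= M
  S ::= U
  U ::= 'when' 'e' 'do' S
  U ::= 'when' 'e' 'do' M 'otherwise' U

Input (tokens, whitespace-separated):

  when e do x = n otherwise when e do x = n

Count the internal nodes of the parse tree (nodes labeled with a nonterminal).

[S [U when e do [M x = n] otherwise [U when e do [S [M x = n]]]]]

6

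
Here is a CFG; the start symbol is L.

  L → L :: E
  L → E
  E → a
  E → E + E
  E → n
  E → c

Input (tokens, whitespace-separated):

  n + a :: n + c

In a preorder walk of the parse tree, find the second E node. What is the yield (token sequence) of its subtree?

n

[L [L [E [E n] + [E a]]] :: [E [E n] + [E c]]]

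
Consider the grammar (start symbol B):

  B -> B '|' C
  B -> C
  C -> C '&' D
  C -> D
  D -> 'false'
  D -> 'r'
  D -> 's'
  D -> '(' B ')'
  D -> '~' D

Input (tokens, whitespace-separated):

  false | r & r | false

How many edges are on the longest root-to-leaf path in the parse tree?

5

[B [B [B [C [D false]]] | [C [C [D r]] & [D r]]] | [C [D false]]]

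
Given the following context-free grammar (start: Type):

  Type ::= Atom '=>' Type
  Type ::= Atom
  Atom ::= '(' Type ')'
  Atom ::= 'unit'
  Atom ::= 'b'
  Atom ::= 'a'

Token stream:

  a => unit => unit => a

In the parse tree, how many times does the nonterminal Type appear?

[Type [Atom a] => [Type [Atom unit] => [Type [Atom unit] => [Type [Atom a]]]]]

4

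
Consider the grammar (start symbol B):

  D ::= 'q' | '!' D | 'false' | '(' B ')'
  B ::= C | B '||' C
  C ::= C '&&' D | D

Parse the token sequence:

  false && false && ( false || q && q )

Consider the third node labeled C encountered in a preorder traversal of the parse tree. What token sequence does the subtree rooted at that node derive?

[B [C [C [C [D false]] && [D false]] && [D ( [B [B [C [D false]]] || [C [C [D q]] && [D q]]] )]]]

false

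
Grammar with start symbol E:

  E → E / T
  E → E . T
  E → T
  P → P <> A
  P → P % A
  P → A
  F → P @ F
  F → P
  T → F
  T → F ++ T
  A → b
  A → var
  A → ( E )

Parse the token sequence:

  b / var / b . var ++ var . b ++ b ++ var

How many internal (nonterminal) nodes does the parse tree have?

37

[E [E [E [E [E [T [F [P [A b]]]]] / [T [F [P [A var]]]]] / [T [F [P [A b]]]]] . [T [F [P [A var]]] ++ [T [F [P [A var]]]]]] . [T [F [P [A b]]] ++ [T [F [P [A b]]] ++ [T [F [P [A var]]]]]]]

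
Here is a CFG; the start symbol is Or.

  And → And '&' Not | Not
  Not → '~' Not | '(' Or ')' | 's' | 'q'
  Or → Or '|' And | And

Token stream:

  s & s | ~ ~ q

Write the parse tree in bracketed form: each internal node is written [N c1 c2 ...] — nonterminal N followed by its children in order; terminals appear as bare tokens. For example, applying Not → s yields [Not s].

Or
Or | And
And | And
And & Not | And
Not & Not | And
s & Not | And
s & s | And
s & s | Not
s & s | ~ Not
s & s | ~ ~ Not
s & s | ~ ~ q

[Or [Or [And [And [Not s]] & [Not s]]] | [And [Not ~ [Not ~ [Not q]]]]]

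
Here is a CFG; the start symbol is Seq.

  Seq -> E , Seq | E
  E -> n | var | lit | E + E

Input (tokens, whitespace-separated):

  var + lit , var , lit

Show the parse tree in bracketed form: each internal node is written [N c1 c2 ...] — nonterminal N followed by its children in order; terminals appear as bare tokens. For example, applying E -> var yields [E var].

[Seq [E [E var] + [E lit]] , [Seq [E var] , [Seq [E lit]]]]

Seq
E , Seq
E + E , Seq
var + E , Seq
var + lit , Seq
var + lit , E , Seq
var + lit , var , Seq
var + lit , var , E
var + lit , var , lit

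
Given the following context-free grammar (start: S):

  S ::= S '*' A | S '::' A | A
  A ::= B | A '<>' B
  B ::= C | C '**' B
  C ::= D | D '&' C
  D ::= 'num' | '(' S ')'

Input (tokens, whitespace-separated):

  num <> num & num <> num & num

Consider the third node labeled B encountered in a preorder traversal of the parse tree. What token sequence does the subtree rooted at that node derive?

num & num

[S [A [A [A [B [C [D num]]]] <> [B [C [D num] & [C [D num]]]]] <> [B [C [D num] & [C [D num]]]]]]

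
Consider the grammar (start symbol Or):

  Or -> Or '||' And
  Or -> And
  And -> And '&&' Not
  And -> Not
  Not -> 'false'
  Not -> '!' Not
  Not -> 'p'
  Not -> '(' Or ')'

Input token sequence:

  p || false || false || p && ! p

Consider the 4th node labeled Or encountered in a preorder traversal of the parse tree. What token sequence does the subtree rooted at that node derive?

[Or [Or [Or [Or [And [Not p]]] || [And [Not false]]] || [And [Not false]]] || [And [And [Not p]] && [Not ! [Not p]]]]

p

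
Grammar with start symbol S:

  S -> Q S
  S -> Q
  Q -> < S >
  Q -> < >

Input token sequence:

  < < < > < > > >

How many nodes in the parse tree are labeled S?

4

[S [Q < [S [Q < [S [Q < >] [S [Q < >]]] >]] >]]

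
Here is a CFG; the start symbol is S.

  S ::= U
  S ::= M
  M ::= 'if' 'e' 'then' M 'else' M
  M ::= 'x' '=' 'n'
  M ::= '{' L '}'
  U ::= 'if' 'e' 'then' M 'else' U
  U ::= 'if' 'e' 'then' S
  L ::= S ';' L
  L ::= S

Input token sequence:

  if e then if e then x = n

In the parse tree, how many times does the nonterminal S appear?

[S [U if e then [S [U if e then [S [M x = n]]]]]]

3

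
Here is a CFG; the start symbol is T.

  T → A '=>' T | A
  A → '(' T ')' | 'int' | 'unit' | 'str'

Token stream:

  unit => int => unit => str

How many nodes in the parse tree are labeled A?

4

[T [A unit] => [T [A int] => [T [A unit] => [T [A str]]]]]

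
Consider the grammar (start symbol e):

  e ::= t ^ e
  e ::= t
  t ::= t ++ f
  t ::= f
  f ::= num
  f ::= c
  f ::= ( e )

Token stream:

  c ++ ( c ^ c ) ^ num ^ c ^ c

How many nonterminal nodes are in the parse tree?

[e [t [t [f c]] ++ [f ( [e [t [f c]] ^ [e [t [f c]]]] )]] ^ [e [t [f num]] ^ [e [t [f c]] ^ [e [t [f c]]]]]]

20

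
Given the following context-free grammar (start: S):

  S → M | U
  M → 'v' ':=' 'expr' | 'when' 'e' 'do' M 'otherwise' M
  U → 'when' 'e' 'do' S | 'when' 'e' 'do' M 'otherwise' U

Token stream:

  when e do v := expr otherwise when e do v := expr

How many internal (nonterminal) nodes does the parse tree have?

[S [U when e do [M v := expr] otherwise [U when e do [S [M v := expr]]]]]

6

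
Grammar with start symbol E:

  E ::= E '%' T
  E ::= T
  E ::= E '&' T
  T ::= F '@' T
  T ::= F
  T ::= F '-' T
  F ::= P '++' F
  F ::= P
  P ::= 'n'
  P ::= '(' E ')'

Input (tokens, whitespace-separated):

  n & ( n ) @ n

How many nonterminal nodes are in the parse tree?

[E [E [T [F [P n]]]] & [T [F [P ( [E [T [F [P n]]]] )]] @ [T [F [P n]]]]]

15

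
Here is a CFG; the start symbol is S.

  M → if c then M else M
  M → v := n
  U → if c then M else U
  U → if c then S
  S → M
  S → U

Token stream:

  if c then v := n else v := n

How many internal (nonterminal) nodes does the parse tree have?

[S [M if c then [M v := n] else [M v := n]]]

4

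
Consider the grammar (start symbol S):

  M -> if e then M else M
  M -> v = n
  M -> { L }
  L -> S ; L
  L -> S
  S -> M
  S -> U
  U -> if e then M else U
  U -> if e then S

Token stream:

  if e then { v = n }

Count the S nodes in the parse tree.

[S [U if e then [S [M { [L [S [M v = n]]] }]]]]

3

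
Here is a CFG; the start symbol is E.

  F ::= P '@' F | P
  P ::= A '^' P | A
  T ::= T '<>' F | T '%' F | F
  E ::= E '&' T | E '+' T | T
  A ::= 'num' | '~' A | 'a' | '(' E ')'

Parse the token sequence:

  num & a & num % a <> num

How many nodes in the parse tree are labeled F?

5

[E [E [E [T [F [P [A num]]]]] & [T [F [P [A a]]]]] & [T [T [T [F [P [A num]]]] % [F [P [A a]]]] <> [F [P [A num]]]]]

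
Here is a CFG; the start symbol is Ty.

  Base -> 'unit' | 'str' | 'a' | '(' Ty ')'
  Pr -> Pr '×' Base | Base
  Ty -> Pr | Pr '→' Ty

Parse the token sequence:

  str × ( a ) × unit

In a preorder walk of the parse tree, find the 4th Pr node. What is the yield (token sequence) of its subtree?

a

[Ty [Pr [Pr [Pr [Base str]] × [Base ( [Ty [Pr [Base a]]] )]] × [Base unit]]]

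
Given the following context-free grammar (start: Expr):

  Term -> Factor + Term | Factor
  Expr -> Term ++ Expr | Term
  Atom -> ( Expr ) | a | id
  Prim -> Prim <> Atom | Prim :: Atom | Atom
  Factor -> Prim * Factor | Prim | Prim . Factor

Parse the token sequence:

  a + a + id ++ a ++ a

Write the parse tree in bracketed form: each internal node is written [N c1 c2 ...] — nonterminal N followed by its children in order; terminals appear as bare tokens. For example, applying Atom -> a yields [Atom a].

Expr
Term ++ Expr
Factor + Term ++ Expr
Prim + Term ++ Expr
Atom + Term ++ Expr
a + Term ++ Expr
a + Factor + Term ++ Expr
a + Prim + Term ++ Expr
a + Atom + Term ++ Expr
a + a + Term ++ Expr
a + a + Factor ++ Expr
a + a + Prim ++ Expr
a + a + Atom ++ Expr
a + a + id ++ Expr
a + a + id ++ Term ++ Expr
a + a + id ++ Factor ++ Expr
a + a + id ++ Prim ++ Expr
a + a + id ++ Atom ++ Expr
a + a + id ++ a ++ Expr
a + a + id ++ a ++ Term
a + a + id ++ a ++ Factor
a + a + id ++ a ++ Prim
a + a + id ++ a ++ Atom
a + a + id ++ a ++ a

[Expr [Term [Factor [Prim [Atom a]]] + [Term [Factor [Prim [Atom a]]] + [Term [Factor [Prim [Atom id]]]]]] ++ [Expr [Term [Factor [Prim [Atom a]]]] ++ [Expr [Term [Factor [Prim [Atom a]]]]]]]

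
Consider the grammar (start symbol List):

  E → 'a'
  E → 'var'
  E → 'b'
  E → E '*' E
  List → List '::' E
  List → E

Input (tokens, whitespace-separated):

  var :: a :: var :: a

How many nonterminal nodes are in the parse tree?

8

[List [List [List [List [E var]] :: [E a]] :: [E var]] :: [E a]]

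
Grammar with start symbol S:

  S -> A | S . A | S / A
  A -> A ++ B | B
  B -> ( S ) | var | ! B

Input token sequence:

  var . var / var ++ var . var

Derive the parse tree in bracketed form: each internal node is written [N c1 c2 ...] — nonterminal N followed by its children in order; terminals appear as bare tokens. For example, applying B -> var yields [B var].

S
S . A
S / A . A
S . A / A . A
A . A / A . A
B . A / A . A
var . A / A . A
var . B / A . A
var . var / A . A
var . var / A ++ B . A
var . var / B ++ B . A
var . var / var ++ B . A
var . var / var ++ var . A
var . var / var ++ var . B
var . var / var ++ var . var

[S [S [S [S [A [B var]]] . [A [B var]]] / [A [A [B var]] ++ [B var]]] . [A [B var]]]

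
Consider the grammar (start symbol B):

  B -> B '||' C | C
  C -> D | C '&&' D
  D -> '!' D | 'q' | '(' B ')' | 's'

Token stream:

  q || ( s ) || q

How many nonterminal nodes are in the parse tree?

12

[B [B [B [C [D q]]] || [C [D ( [B [C [D s]]] )]]] || [C [D q]]]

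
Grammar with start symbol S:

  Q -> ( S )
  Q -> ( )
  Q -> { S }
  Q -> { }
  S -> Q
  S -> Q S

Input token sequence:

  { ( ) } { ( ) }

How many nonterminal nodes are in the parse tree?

[S [Q { [S [Q ( )]] }] [S [Q { [S [Q ( )]] }]]]

8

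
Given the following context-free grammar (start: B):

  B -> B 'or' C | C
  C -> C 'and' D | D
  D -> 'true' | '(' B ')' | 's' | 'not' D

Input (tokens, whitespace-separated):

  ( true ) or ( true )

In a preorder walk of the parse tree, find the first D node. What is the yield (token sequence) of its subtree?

( true )

[B [B [C [D ( [B [C [D true]]] )]]] or [C [D ( [B [C [D true]]] )]]]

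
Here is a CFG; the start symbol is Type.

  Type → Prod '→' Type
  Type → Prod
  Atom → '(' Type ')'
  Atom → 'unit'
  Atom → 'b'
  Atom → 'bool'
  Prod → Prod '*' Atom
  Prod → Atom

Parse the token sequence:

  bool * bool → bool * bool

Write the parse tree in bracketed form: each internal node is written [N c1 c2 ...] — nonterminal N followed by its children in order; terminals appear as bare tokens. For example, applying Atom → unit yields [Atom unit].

Type
Prod → Type
Prod * Atom → Type
Atom * Atom → Type
bool * Atom → Type
bool * bool → Type
bool * bool → Prod
bool * bool → Prod * Atom
bool * bool → Atom * Atom
bool * bool → bool * Atom
bool * bool → bool * bool

[Type [Prod [Prod [Atom bool]] * [Atom bool]] → [Type [Prod [Prod [Atom bool]] * [Atom bool]]]]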